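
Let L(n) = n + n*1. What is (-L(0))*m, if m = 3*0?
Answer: 0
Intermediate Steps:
m = 0
L(n) = 2*n (L(n) = n + n = 2*n)
(-L(0))*m = -2*0*0 = -1*0*0 = 0*0 = 0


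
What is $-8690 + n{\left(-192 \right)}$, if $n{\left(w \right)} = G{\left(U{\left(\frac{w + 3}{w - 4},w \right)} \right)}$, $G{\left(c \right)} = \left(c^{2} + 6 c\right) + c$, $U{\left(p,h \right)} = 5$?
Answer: $-8630$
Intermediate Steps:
$G{\left(c \right)} = c^{2} + 7 c$
$n{\left(w \right)} = 60$ ($n{\left(w \right)} = 5 \left(7 + 5\right) = 5 \cdot 12 = 60$)
$-8690 + n{\left(-192 \right)} = -8690 + 60 = -8630$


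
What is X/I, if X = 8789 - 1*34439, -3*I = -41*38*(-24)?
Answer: 675/328 ≈ 2.0579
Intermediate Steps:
I = -12464 (I = -(-41*38)*(-24)/3 = -(-1558)*(-24)/3 = -1/3*37392 = -12464)
X = -25650 (X = 8789 - 34439 = -25650)
X/I = -25650/(-12464) = -25650*(-1/12464) = 675/328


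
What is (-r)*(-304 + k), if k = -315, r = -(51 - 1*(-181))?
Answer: -143608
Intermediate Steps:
r = -232 (r = -(51 + 181) = -1*232 = -232)
(-r)*(-304 + k) = (-1*(-232))*(-304 - 315) = 232*(-619) = -143608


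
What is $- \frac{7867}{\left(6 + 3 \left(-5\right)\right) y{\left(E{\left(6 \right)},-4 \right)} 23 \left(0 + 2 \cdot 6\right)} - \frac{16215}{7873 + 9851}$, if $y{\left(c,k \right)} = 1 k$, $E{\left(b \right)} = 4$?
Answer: $- \frac{25045579}{14675472} \approx -1.7066$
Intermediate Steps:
$y{\left(c,k \right)} = k$
$- \frac{7867}{\left(6 + 3 \left(-5\right)\right) y{\left(E{\left(6 \right)},-4 \right)} 23 \left(0 + 2 \cdot 6\right)} - \frac{16215}{7873 + 9851} = - \frac{7867}{\left(6 + 3 \left(-5\right)\right) \left(-4\right) 23 \left(0 + 2 \cdot 6\right)} - \frac{16215}{7873 + 9851} = - \frac{7867}{\left(6 - 15\right) \left(-4\right) 23 \left(0 + 12\right)} - \frac{16215}{17724} = - \frac{7867}{\left(-9\right) \left(-4\right) 23 \cdot 12} - \frac{5405}{5908} = - \frac{7867}{36 \cdot 276} - \frac{5405}{5908} = - \frac{7867}{9936} - \frac{5405}{5908} = - \frac{25045579}{14675472}$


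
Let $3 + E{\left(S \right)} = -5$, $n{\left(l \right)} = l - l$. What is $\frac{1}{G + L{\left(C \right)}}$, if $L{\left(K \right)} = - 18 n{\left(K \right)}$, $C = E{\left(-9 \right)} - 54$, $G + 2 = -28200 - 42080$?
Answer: $- \frac{1}{70282} \approx -1.4228 \cdot 10^{-5}$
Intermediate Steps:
$n{\left(l \right)} = 0$
$E{\left(S \right)} = -8$ ($E{\left(S \right)} = -3 - 5 = -8$)
$G = -70282$ ($G = -2 - 70280 = -70282$)
$C = -62$ ($C = -8 - 54 = -62$)
$L{\left(K \right)} = 0$ ($L{\left(K \right)} = \left(-18\right) 0 = 0$)
$\frac{1}{G + L{\left(C \right)}} = \frac{1}{-70282 + 0} = \frac{1}{-70282} = - \frac{1}{70282}$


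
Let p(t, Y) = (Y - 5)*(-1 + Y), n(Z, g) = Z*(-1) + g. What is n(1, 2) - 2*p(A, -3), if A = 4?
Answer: -63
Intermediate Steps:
n(Z, g) = g - Z (n(Z, g) = -Z + g = g - Z)
p(t, Y) = (-1 + Y)*(-5 + Y) (p(t, Y) = (-5 + Y)*(-1 + Y) = (-1 + Y)*(-5 + Y))
n(1, 2) - 2*p(A, -3) = (2 - 1*1) - 2*(5 + (-3)² - 6*(-3)) = (2 - 1) - 2*(5 + 9 + 18) = 1 - 2*32 = 1 - 64 = -63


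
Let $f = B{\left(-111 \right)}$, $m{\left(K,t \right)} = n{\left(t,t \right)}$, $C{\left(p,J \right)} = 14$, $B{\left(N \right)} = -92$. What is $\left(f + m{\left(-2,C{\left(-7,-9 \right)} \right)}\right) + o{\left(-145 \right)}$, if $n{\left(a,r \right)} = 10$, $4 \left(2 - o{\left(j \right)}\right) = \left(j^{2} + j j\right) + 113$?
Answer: $- \frac{42483}{4} \approx -10621.0$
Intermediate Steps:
$o{\left(j \right)} = - \frac{105}{4} - \frac{j^{2}}{2}$ ($o{\left(j \right)} = 2 - \frac{\left(j^{2} + j j\right) + 113}{4} = 2 - \frac{\left(j^{2} + j^{2}\right) + 113}{4} = 2 - \frac{2 j^{2} + 113}{4} = 2 - \frac{113 + 2 j^{2}}{4} = 2 - \left(\frac{113}{4} + \frac{j^{2}}{2}\right) = - \frac{105}{4} - \frac{j^{2}}{2}$)
$m{\left(K,t \right)} = 10$
$f = -92$
$\left(f + m{\left(-2,C{\left(-7,-9 \right)} \right)}\right) + o{\left(-145 \right)} = \left(-92 + 10\right) - \left(\frac{105}{4} + \frac{\left(-145\right)^{2}}{2}\right) = -82 - \frac{42155}{4} = - \frac{42483}{4}$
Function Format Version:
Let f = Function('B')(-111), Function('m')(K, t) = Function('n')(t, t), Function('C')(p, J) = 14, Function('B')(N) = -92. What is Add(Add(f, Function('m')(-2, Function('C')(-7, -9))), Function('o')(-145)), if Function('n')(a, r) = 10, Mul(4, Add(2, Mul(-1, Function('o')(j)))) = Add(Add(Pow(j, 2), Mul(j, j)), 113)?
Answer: Rational(-42483, 4) ≈ -10621.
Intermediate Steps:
Function('o')(j) = Add(Rational(-105, 4), Mul(Rational(-1, 2), Pow(j, 2))) (Function('o')(j) = Add(2, Mul(Rational(-1, 4), Add(Add(Pow(j, 2), Mul(j, j)), 113))) = Add(2, Mul(Rational(-1, 4), Add(Add(Pow(j, 2), Pow(j, 2)), 113))) = Add(2, Mul(Rational(-1, 4), Add(Mul(2, Pow(j, 2)), 113))) = Add(2, Mul(Rational(-1, 4), Add(113, Mul(2, Pow(j, 2))))) = Add(2, Add(Rational(-113, 4), Mul(Rational(-1, 2), Pow(j, 2)))) = Add(Rational(-105, 4), Mul(Rational(-1, 2), Pow(j, 2))))
Function('m')(K, t) = 10
f = -92
Add(Add(f, Function('m')(-2, Function('C')(-7, -9))), Function('o')(-145)) = Add(Add(-92, 10), Add(Rational(-105, 4), Mul(Rational(-1, 2), Pow(-145, 2)))) = Add(-82, Add(Rational(-105, 4), Mul(Rational(-1, 2), 21025))) = Add(-82, Add(Rational(-105, 4), Rational(-21025, 2))) = Add(-82, Rational(-42155, 4)) = Rational(-42483, 4)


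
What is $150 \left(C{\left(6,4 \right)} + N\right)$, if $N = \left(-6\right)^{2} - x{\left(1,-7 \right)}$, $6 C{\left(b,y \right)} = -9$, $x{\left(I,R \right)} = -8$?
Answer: $6375$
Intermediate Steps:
$C{\left(b,y \right)} = - \frac{3}{2}$ ($C{\left(b,y \right)} = \frac{1}{6} \left(-9\right) = - \frac{3}{2}$)
$N = 44$ ($N = \left(-6\right)^{2} - -8 = 36 + 8 = 44$)
$150 \left(C{\left(6,4 \right)} + N\right) = 150 \left(- \frac{3}{2} + 44\right) = 150 \cdot \frac{85}{2} = 6375$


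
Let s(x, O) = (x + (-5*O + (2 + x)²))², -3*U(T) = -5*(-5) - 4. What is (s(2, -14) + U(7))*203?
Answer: 1570611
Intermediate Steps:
U(T) = -7 (U(T) = -(-5*(-5) - 4)/3 = -(25 - 4)/3 = -⅓*21 = -7)
s(x, O) = (x + (2 + x)² - 5*O)² (s(x, O) = (x + ((2 + x)² - 5*O))² = (x + (2 + x)² - 5*O)²)
(s(2, -14) + U(7))*203 = ((2 + (2 + 2)² - 5*(-14))² - 7)*203 = ((2 + 4² + 70)² - 7)*203 = ((2 + 16 + 70)² - 7)*203 = (88² - 7)*203 = (7744 - 7)*203 = 7737*203 = 1570611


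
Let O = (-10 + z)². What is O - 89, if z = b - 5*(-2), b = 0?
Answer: -89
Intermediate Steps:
z = 10 (z = 0 - 5*(-2) = 0 + 10 = 10)
O = 0 (O = (-10 + 10)² = 0² = 0)
O - 89 = 0 - 89 = -89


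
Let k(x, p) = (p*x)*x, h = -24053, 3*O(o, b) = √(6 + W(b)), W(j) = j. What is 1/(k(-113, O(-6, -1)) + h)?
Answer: -216477/4391684476 - 38307*√5/4391684476 ≈ -6.8797e-5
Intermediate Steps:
O(o, b) = √(6 + b)/3
k(x, p) = p*x²
1/(k(-113, O(-6, -1)) + h) = 1/((√(6 - 1)/3)*(-113)² - 24053) = 1/((√5/3)*12769 - 24053) = 1/(12769*√5/3 - 24053) = 1/(-24053 + 12769*√5/3)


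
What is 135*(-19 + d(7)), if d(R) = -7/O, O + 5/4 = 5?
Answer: -2817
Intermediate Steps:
O = 15/4 (O = -5/4 + 5 = 15/4 ≈ 3.7500)
d(R) = -28/15 (d(R) = -7/15/4 = -7*4/15 = -28/15)
135*(-19 + d(7)) = 135*(-19 - 28/15) = 135*(-313/15) = -2817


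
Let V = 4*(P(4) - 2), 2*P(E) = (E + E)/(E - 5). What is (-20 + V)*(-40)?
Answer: 1760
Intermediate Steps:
P(E) = E/(-5 + E) (P(E) = ((E + E)/(E - 5))/2 = ((2*E)/(-5 + E))/2 = (2*E/(-5 + E))/2 = E/(-5 + E))
V = -24 (V = 4*(4/(-5 + 4) - 2) = 4*(4/(-1) - 2) = 4*(4*(-1) - 2) = 4*(-4 - 2) = 4*(-6) = -24)
(-20 + V)*(-40) = (-20 - 24)*(-40) = -44*(-40) = 1760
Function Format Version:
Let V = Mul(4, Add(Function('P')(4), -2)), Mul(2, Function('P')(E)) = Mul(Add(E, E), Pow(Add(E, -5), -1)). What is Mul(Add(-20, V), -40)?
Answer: 1760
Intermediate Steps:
Function('P')(E) = Mul(E, Pow(Add(-5, E), -1)) (Function('P')(E) = Mul(Rational(1, 2), Mul(Add(E, E), Pow(Add(E, -5), -1))) = Mul(Rational(1, 2), Mul(Mul(2, E), Pow(Add(-5, E), -1))) = Mul(Rational(1, 2), Mul(2, E, Pow(Add(-5, E), -1))) = Mul(E, Pow(Add(-5, E), -1)))
V = -24 (V = Mul(4, Add(Mul(4, Pow(Add(-5, 4), -1)), -2)) = Mul(4, Add(Mul(4, Pow(-1, -1)), -2)) = Mul(4, Add(Mul(4, -1), -2)) = Mul(4, Add(-4, -2)) = Mul(4, -6) = -24)
Mul(Add(-20, V), -40) = Mul(Add(-20, -24), -40) = Mul(-44, -40) = 1760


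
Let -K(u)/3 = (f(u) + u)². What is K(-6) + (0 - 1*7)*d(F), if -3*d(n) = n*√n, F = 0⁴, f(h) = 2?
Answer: -48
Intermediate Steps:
F = 0
d(n) = -n^(3/2)/3 (d(n) = -n*√n/3 = -n^(3/2)/3)
K(u) = -3*(2 + u)²
K(-6) + (0 - 1*7)*d(F) = -3*(2 - 6)² + (0 - 1*7)*(-0^(3/2)/3) = -3*(-4)² + (0 - 7)*(-⅓*0) = -3*16 - 7*0 = -48 + 0 = -48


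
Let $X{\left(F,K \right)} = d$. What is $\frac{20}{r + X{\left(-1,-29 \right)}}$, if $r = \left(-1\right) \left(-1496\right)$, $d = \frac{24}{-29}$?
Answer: $\frac{29}{2168} \approx 0.013376$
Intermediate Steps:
$d = - \frac{24}{29}$ ($d = 24 \left(- \frac{1}{29}\right) = - \frac{24}{29} \approx -0.82759$)
$X{\left(F,K \right)} = - \frac{24}{29}$
$r = 1496$
$\frac{20}{r + X{\left(-1,-29 \right)}} = \frac{20}{1496 - \frac{24}{29}} = \frac{20}{\frac{43360}{29}} = 20 \cdot \frac{29}{43360} = \frac{29}{2168}$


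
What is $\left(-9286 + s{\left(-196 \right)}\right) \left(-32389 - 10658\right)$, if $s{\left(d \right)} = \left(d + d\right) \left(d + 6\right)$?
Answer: $-2806406118$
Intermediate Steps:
$s{\left(d \right)} = 2 d \left(6 + d\right)$
$\left(-9286 + s{\left(-196 \right)}\right) \left(-32389 - 10658\right) = \left(-9286 + 2 \left(-196\right) \left(6 - 196\right)\right) \left(-32389 - 10658\right) = \left(-9286 + 2 \left(-196\right) \left(-190\right)\right) \left(-43047\right) = \left(-9286 + 74480\right) \left(-43047\right) = 65194 \left(-43047\right) = -2806406118$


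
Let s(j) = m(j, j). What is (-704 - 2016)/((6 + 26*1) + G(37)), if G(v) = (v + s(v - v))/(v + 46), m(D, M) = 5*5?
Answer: -112880/1359 ≈ -83.061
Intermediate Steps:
m(D, M) = 25
s(j) = 25
G(v) = (25 + v)/(46 + v) (G(v) = (v + 25)/(v + 46) = (25 + v)/(46 + v))
(-704 - 2016)/((6 + 26*1) + G(37)) = (-704 - 2016)/((6 + 26*1) + (25 + 37)/(46 + 37)) = -2720/((6 + 26) + 62/83) = -2720/(32 + (1/83)*62) = -2720/(32 + 62/83) = -2720/2718/83 = -2720*83/2718 = -112880/1359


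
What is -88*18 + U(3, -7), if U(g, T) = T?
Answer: -1591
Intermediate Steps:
-88*18 + U(3, -7) = -88*18 - 7 = -1584 - 7 = -1591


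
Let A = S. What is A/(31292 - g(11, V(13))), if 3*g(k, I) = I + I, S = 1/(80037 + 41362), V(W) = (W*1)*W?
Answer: 3/11355419662 ≈ 2.6419e-10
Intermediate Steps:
V(W) = W² (V(W) = W*W = W²)
S = 1/121399 ≈ 8.2373e-6
A = 1/121399 ≈ 8.2373e-6
g(k, I) = 2*I/3 (g(k, I) = (I + I)/3 = (2*I)/3 = 2*I/3)
A/(31292 - g(11, V(13))) = 1/(121399*(31292 - 2*13²/3)) = 1/(121399*(31292 - 2*169/3)) = 1/(121399*(31292 - 1*338/3)) = 1/(121399*(31292 - 338/3)) = 1/(121399*(93538/3)) = (1/121399)*(3/93538) = 3/11355419662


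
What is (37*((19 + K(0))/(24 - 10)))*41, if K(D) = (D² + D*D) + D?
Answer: 28823/14 ≈ 2058.8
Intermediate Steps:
K(D) = D + 2*D² (K(D) = (D² + D²) + D = 2*D² + D = D + 2*D²)
(37*((19 + K(0))/(24 - 10)))*41 = (37*((19 + 0*(1 + 2*0))/(24 - 10)))*41 = (37*((19 + 0*(1 + 0))/14))*41 = (37*((19 + 0*1)*(1/14)))*41 = (37*((19 + 0)*(1/14)))*41 = (37*(19*(1/14)))*41 = (37*(19/14))*41 = (703/14)*41 = 28823/14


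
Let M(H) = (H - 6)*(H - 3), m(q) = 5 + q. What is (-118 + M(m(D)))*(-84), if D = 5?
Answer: 7560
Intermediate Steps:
M(H) = (-6 + H)*(-3 + H)
(-118 + M(m(D)))*(-84) = (-118 + (18 + (5 + 5)**2 - 9*(5 + 5)))*(-84) = (-118 + (18 + 10**2 - 9*10))*(-84) = (-118 + (18 + 100 - 90))*(-84) = (-118 + 28)*(-84) = -90*(-84) = 7560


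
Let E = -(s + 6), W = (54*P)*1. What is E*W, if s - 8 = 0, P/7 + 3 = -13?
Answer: 84672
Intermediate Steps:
P = -112 (P = -21 + 7*(-13) = -21 - 91 = -112)
W = -6048 (W = (54*(-112))*1 = -6048*1 = -6048)
s = 8 (s = 8 + 0 = 8)
E = -14 (E = -(8 + 6) = -1*14 = -14)
E*W = -14*(-6048) = 84672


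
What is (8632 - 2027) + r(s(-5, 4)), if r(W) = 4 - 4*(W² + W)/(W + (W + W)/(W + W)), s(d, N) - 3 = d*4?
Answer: 6677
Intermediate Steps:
s(d, N) = 3 + 4*d (s(d, N) = 3 + d*4 = 3 + 4*d)
r(W) = 4 - 4*(W + W²)/(1 + W) (r(W) = 4 - 4*(W + W²)/(W + (2*W)/((2*W))) = 4 - 4*(W + W²)/(W + (2*W)*(1/(2*W))) = 4 - 4*(W + W²)/(W + 1) = 4 - 4*(W + W²)/(1 + W))
(8632 - 2027) + r(s(-5, 4)) = (8632 - 2027) + (4 - 4*(3 + 4*(-5))) = 6605 + (4 - 4*(3 - 20)) = 6605 + (4 - 4*(-17)) = 6605 + (4 + 68) = 6605 + 72 = 6677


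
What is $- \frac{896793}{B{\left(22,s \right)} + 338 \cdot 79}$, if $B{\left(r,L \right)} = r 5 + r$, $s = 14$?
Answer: $- \frac{896793}{26834} \approx -33.42$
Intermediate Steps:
$B{\left(r,L \right)} = 6 r$ ($B{\left(r,L \right)} = 5 r + r = 6 r$)
$- \frac{896793}{B{\left(22,s \right)} + 338 \cdot 79} = - \frac{896793}{6 \cdot 22 + 338 \cdot 79} = - \frac{896793}{132 + 26702} = - \frac{896793}{26834}$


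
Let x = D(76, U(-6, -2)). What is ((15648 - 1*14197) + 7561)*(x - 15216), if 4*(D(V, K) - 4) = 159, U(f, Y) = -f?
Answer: -136732317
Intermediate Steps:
D(V, K) = 175/4 (D(V, K) = 4 + (1/4)*159 = 4 + 159/4 = 175/4)
x = 175/4 ≈ 43.750
((15648 - 1*14197) + 7561)*(x - 15216) = ((15648 - 1*14197) + 7561)*(175/4 - 15216) = ((15648 - 14197) + 7561)*(-60689/4) = (1451 + 7561)*(-60689/4) = 9012*(-60689/4) = -136732317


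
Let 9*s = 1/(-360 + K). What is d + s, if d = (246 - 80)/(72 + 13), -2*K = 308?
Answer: 767831/393210 ≈ 1.9527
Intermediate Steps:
K = -154 (K = -½*308 = -154)
d = 166/85 ≈ 1.9529
s = -1/4626 (s = 1/(9*(-360 - 154)) = (⅑)/(-514) = (⅑)*(-1/514) = -1/4626 ≈ -0.00021617)
d + s = 166/85 - 1/4626 = 767831/393210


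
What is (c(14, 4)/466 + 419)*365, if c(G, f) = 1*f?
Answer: 35634585/233 ≈ 1.5294e+5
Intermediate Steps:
c(G, f) = f
(c(14, 4)/466 + 419)*365 = (4/466 + 419)*365 = (4*(1/466) + 419)*365 = (2/233 + 419)*365 = (97629/233)*365 = 35634585/233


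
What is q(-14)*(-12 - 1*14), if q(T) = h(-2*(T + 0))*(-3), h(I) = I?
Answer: 2184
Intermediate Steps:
q(T) = 6*T (q(T) = -2*(T + 0)*(-3) = -2*T*(-3) = 6*T)
q(-14)*(-12 - 1*14) = (6*(-14))*(-12 - 1*14) = -84*(-12 - 14) = -84*(-26) = 2184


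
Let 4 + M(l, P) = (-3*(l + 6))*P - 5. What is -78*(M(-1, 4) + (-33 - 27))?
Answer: 10062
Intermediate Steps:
M(l, P) = -9 + P*(-18 - 3*l) (M(l, P) = -4 + ((-3*(l + 6))*P - 5) = -4 + ((-3*(6 + l))*P - 5) = -4 + ((-18 - 3*l)*P - 5) = -4 + (P*(-18 - 3*l) - 5) = -4 + (-5 + P*(-18 - 3*l)) = -9 + P*(-18 - 3*l))
-78*(M(-1, 4) + (-33 - 27)) = -78*((-9 - 18*4 - 3*4*(-1)) + (-33 - 27)) = -78*((-9 - 72 + 12) - 60) = -78*(-69 - 60) = -78*(-129) = 10062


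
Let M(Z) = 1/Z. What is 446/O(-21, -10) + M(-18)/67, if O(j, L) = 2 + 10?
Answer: 22411/603 ≈ 37.166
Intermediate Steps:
O(j, L) = 12
446/O(-21, -10) + M(-18)/67 = 446/12 + 1/(-18*67) = 446*(1/12) - 1/18*1/67 = 223/6 - 1/1206 = 22411/603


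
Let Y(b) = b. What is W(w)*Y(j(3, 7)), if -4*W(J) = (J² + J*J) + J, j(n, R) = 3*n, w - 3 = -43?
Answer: -7110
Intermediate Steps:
w = -40 (w = 3 - 43 = -40)
W(J) = -J²/2 - J/4 (W(J) = -((J² + J*J) + J)/4 = -((J² + J²) + J)/4 = -(2*J² + J)/4 = -(J + 2*J²)/4 = -J²/2 - J/4)
W(w)*Y(j(3, 7)) = (-¼*(-40)*(1 + 2*(-40)))*(3*3) = -¼*(-40)*(1 - 80)*9 = -¼*(-40)*(-79)*9 = -790*9 = -7110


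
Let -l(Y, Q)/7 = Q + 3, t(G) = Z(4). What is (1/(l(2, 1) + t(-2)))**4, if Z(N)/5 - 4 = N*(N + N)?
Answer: 1/533794816 ≈ 1.8734e-9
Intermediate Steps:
Z(N) = 20 + 10*N**2 (Z(N) = 20 + 5*(N*(N + N)) = 20 + 5*(N*(2*N)) = 20 + 5*(2*N**2) = 20 + 10*N**2)
t(G) = 180 (t(G) = 20 + 10*4**2 = 20 + 10*16 = 20 + 160 = 180)
l(Y, Q) = -21 - 7*Q (l(Y, Q) = -7*(Q + 3) = -7*(3 + Q) = -21 - 7*Q)
(1/(l(2, 1) + t(-2)))**4 = (1/((-21 - 7*1) + 180))**4 = (1/((-21 - 7) + 180))**4 = (1/(-28 + 180))**4 = (1/152)**4 = 1/533794816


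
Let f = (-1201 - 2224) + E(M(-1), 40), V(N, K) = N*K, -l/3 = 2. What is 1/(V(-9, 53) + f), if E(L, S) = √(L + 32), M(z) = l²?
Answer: -1951/7612768 - √17/7612768 ≈ -0.00025682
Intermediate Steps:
l = -6 (l = -3*2 = -6)
M(z) = 36 (M(z) = (-6)² = 36)
E(L, S) = √(32 + L)
V(N, K) = K*N
f = -3425 + 2*√17 (f = (-1201 - 2224) + √(32 + 36) = -3425 + √68 = -3425 + 2*√17 ≈ -3416.8)
1/(V(-9, 53) + f) = 1/(53*(-9) + (-3425 + 2*√17)) = 1/(-477 + (-3425 + 2*√17)) = 1/(-3902 + 2*√17)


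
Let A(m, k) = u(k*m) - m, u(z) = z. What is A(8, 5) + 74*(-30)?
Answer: -2188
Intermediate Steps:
A(m, k) = -m + k*m (A(m, k) = k*m - m = -m + k*m)
A(8, 5) + 74*(-30) = 8*(-1 + 5) + 74*(-30) = 8*4 - 2220 = 32 - 2220 = -2188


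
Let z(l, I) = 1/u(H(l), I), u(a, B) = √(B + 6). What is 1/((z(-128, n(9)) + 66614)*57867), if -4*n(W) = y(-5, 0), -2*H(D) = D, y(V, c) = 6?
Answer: 99921/385170708346009 - √2/770341416692018 ≈ 2.5942e-10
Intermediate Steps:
H(D) = -D/2
n(W) = -3/2 (n(W) = -¼*6 = -3/2)
u(a, B) = √(6 + B)
z(l, I) = (6 + I)^(-½) (z(l, I) = 1/(√(6 + I)) = (6 + I)^(-½))
1/((z(-128, n(9)) + 66614)*57867) = 1/(((6 - 3/2)^(-½) + 66614)*57867) = (1/57867)/((9/2)^(-½) + 66614) = (1/57867)/(√2/3 + 66614) = (1/57867)/(66614 + √2/3) = 1/(57867*(66614 + √2/3))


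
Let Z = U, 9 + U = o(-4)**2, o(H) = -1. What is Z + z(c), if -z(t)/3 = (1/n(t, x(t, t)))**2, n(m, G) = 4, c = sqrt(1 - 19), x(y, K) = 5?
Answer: -131/16 ≈ -8.1875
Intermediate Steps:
c = 3*I*sqrt(2) (c = sqrt(-18) = 3*I*sqrt(2) ≈ 4.2426*I)
U = -8 (U = -9 + (-1)**2 = -9 + 1 = -8)
Z = -8
z(t) = -3/16 (z(t) = -3*(1/4)**2 = -3*1/16 = -3/16)
Z + z(c) = -8 - 3/16 = -131/16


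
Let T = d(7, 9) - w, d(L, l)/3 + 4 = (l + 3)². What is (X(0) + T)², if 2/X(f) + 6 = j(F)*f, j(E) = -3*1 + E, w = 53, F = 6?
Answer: 1210000/9 ≈ 1.3444e+5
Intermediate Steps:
d(L, l) = -12 + 3*(3 + l)² (d(L, l) = -12 + 3*(l + 3)² = -12 + 3*(3 + l)²)
j(E) = -3 + E
X(f) = 2/(-6 + 3*f) (X(f) = 2/(-6 + (-3 + 6)*f) = 2/(-6 + 3*f))
T = 367 (T = (-12 + 3*(3 + 9)²) - 1*53 = (-12 + 3*12²) - 53 = (-12 + 3*144) - 53 = (-12 + 432) - 53 = 420 - 53 = 367)
(X(0) + T)² = (2/(3*(-2 + 0)) + 367)² = ((⅔)/(-2) + 367)² = ((⅔)*(-½) + 367)² = (-⅓ + 367)² = (1100/3)² = 1210000/9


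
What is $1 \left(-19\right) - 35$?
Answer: $-54$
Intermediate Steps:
$1 \left(-19\right) - 35 = -19 - 35 = -54$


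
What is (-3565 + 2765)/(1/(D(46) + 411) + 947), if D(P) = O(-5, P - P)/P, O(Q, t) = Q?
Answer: -15120800/17899293 ≈ -0.84477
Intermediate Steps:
D(P) = -5/P
(-3565 + 2765)/(1/(D(46) + 411) + 947) = (-3565 + 2765)/(1/(-5/46 + 411) + 947) = -800/(1/(-5*1/46 + 411) + 947) = -800/(1/(-5/46 + 411) + 947) = -800/(1/(18901/46) + 947) = -800/(46/18901 + 947) = -800/17899293/18901 = -800*18901/17899293 = -15120800/17899293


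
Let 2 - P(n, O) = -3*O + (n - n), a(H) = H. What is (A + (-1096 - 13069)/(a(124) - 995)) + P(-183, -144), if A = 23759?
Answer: 20333724/871 ≈ 23345.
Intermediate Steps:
P(n, O) = 2 + 3*O (P(n, O) = 2 - (-3*O + (n - n)) = 2 - (-3*O + 0) = 2 - (-3)*O = 2 + 3*O)
(A + (-1096 - 13069)/(a(124) - 995)) + P(-183, -144) = (23759 + (-1096 - 13069)/(124 - 995)) + (2 + 3*(-144)) = (23759 - 14165/(-871)) + (2 - 432) = (23759 - 14165*(-1/871)) - 430 = (23759 + 14165/871) - 430 = 20708254/871 - 430 = 20333724/871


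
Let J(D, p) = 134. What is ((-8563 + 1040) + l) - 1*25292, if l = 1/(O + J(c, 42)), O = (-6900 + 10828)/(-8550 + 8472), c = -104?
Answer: -107042491/3262 ≈ -32815.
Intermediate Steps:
O = -1964/39 (O = 3928/(-78) = 3928*(-1/78) = -1964/39 ≈ -50.359)
l = 39/3262 (l = 1/(-1964/39 + 134) = 1/(3262/39) = 39/3262 ≈ 0.011956)
((-8563 + 1040) + l) - 1*25292 = ((-8563 + 1040) + 39/3262) - 1*25292 = (-7523 + 39/3262) - 25292 = -24539987/3262 - 25292 = -107042491/3262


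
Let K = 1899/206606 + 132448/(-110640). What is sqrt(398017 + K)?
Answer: sqrt(812401195603452883329030)/1428680490 ≈ 630.88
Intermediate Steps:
K = -1697152883/1428680490 (K = 1899*(1/206606) + 132448*(-1/110640) = 1899/206606 - 8278/6915 = -1697152883/1428680490 ≈ -1.1879)
sqrt(398017 + K) = sqrt(398017 - 1697152883/1428680490) = sqrt(568637425435447/1428680490) = sqrt(812401195603452883329030)/1428680490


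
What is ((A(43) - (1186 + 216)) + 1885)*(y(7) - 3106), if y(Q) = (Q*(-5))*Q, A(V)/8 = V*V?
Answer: -51186525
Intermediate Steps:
A(V) = 8*V² (A(V) = 8*(V*V) = 8*V²)
y(Q) = -5*Q² (y(Q) = (-5*Q)*Q = -5*Q²)
((A(43) - (1186 + 216)) + 1885)*(y(7) - 3106) = ((8*43² - (1186 + 216)) + 1885)*(-5*7² - 3106) = ((8*1849 - 1*1402) + 1885)*(-5*49 - 3106) = ((14792 - 1402) + 1885)*(-245 - 3106) = (13390 + 1885)*(-3351) = 15275*(-3351) = -51186525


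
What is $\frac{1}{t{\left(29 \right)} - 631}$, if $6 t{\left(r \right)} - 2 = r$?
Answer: $- \frac{6}{3755} \approx -0.0015979$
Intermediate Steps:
$t{\left(r \right)} = \frac{1}{3} + \frac{r}{6}$
$\frac{1}{t{\left(29 \right)} - 631} = \frac{1}{\left(\frac{1}{3} + \frac{1}{6} \cdot 29\right) - 631} = \frac{1}{\left(\frac{1}{3} + \frac{29}{6}\right) - 631} = \frac{1}{\frac{31}{6} - 631} = \frac{1}{- \frac{3755}{6}} = - \frac{6}{3755}$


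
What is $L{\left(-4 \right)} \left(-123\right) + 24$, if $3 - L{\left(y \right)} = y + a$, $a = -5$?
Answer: $-1452$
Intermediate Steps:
$L{\left(y \right)} = 8 - y$ ($L{\left(y \right)} = 3 - \left(y - 5\right) = 3 - \left(-5 + y\right) = 8 - y$)
$L{\left(-4 \right)} \left(-123\right) + 24 = \left(8 - -4\right) \left(-123\right) + 24 = \left(8 + 4\right) \left(-123\right) + 24 = 12 \left(-123\right) + 24 = -1476 + 24 = -1452$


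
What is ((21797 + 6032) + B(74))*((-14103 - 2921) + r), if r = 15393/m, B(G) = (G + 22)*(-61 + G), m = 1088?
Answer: -538119868363/1088 ≈ -4.9460e+8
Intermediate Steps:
B(G) = (-61 + G)*(22 + G) (B(G) = (22 + G)*(-61 + G) = (-61 + G)*(22 + G))
r = 15393/1088 ≈ 14.148
((21797 + 6032) + B(74))*((-14103 - 2921) + r) = ((21797 + 6032) + (-1342 + 74² - 39*74))*((-14103 - 2921) + 15393/1088) = (27829 + (-1342 + 5476 - 2886))*(-17024 + 15393/1088) = (27829 + 1248)*(-18506719/1088) = 29077*(-18506719/1088) = -538119868363/1088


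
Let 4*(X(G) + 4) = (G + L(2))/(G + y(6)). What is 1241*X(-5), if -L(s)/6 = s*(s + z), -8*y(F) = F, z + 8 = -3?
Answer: -241995/23 ≈ -10522.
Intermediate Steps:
z = -11 (z = -8 - 3 = -11)
y(F) = -F/8
L(s) = -6*s*(-11 + s) (L(s) = -6*s*(s - 11) = -6*s*(-11 + s))
X(G) = -4 + (108 + G)/(4*(-3/4 + G)) (X(G) = -4 + ((G + 6*2*(11 - 1*2))/(G - 1/8*6))/4 = -4 + ((G + 6*2*(11 - 2))/(G - 3/4))/4 = -4 + ((G + 6*2*9)/(-3/4 + G))/4 = -4 + ((G + 108)/(-3/4 + G))/4 = -4 + ((108 + G)/(-3/4 + G))/4 = -4 + (108 + G)/(4*(-3/4 + G)))
1241*X(-5) = 1241*(15*(8 - 1*(-5))/(-3 + 4*(-5))) = 1241*(15*(8 + 5)/(-3 - 20)) = 1241*(15*13/(-23)) = 1241*(15*(-1/23)*13) = 1241*(-195/23) = -241995/23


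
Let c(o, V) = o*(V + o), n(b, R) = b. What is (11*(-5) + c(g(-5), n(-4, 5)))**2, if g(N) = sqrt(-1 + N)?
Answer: 3625 + 488*I*sqrt(6) ≈ 3625.0 + 1195.4*I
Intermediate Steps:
(11*(-5) + c(g(-5), n(-4, 5)))**2 = (11*(-5) + sqrt(-1 - 5)*(-4 + sqrt(-1 - 5)))**2 = (-55 + sqrt(-6)*(-4 + sqrt(-6)))**2 = (-55 + (I*sqrt(6))*(-4 + I*sqrt(6)))**2 = (-55 + I*sqrt(6)*(-4 + I*sqrt(6)))**2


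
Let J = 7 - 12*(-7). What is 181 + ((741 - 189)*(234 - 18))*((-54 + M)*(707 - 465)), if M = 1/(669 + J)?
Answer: -148018134757/95 ≈ -1.5581e+9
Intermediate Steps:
J = 91 (J = 7 + 84 = 91)
M = 1/760 (M = 1/(669 + 91) = 1/760 ≈ 0.0013158)
181 + ((741 - 189)*(234 - 18))*((-54 + M)*(707 - 465)) = 181 + ((741 - 189)*(234 - 18))*((-54 + 1/760)*(707 - 465)) = 181 + (552*216)*(-41039/760*242) = 181 + 119232*(-4965719/380) = 181 - 148018151952/95 = -148018134757/95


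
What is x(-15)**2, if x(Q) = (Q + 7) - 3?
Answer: 121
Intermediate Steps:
x(Q) = 4 + Q (x(Q) = (7 + Q) - 3 = 4 + Q)
x(-15)**2 = (4 - 15)**2 = (-11)**2 = 121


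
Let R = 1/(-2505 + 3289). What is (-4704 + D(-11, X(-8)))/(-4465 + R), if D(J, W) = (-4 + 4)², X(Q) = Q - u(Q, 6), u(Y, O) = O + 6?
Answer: 1229312/1166853 ≈ 1.0535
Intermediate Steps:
u(Y, O) = 6 + O
X(Q) = -12 + Q (X(Q) = Q - (6 + 6) = Q - 1*12 = Q - 12 = -12 + Q)
R = 1/784 ≈ 0.0012755
D(J, W) = 0 (D(J, W) = 0² = 0)
(-4704 + D(-11, X(-8)))/(-4465 + R) = (-4704 + 0)/(-4465 + 1/784) = -4704/(-3500559/784) = -4704*(-784/3500559) = 1229312/1166853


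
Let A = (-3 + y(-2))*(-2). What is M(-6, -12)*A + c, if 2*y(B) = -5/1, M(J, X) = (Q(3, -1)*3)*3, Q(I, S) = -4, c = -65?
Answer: -461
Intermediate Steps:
M(J, X) = -36 (M(J, X) = -4*3*3 = -12*3 = -36)
y(B) = -5/2 (y(B) = (-5/1)/2 = (-5*1)/2 = (½)*(-5) = -5/2)
A = 11 (A = (-3 - 5/2)*(-2) = -11/2*(-2) = 11)
M(-6, -12)*A + c = -36*11 - 65 = -396 - 65 = -461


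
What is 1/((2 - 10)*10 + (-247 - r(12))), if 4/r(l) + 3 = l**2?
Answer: -141/46111 ≈ -0.0030578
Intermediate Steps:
r(l) = 4/(-3 + l**2)
1/((2 - 10)*10 + (-247 - r(12))) = 1/((2 - 10)*10 + (-247 - 4/(-3 + 12**2))) = 1/(-8*10 + (-247 - 4/(-3 + 144))) = 1/(-80 + (-247 - 4/141)) = 1/(-80 - 34831/141) = 1/(-46111/141) = -141/46111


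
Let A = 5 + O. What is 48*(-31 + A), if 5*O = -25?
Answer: -1488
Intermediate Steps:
O = -5 (O = (⅕)*(-25) = -5)
A = 0 (A = 5 - 5 = 0)
48*(-31 + A) = 48*(-31 + 0) = 48*(-31) = -1488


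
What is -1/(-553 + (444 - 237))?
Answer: 1/346 ≈ 0.0028902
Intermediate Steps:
-1/(-553 + (444 - 237)) = -1/(-553 + 207) = -1/(-346) = -1*(-1/346) = 1/346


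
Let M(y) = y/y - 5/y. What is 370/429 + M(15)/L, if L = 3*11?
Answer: 1136/1287 ≈ 0.88267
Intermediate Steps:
L = 33
M(y) = 1 - 5/y
370/429 + M(15)/L = 370/429 + ((-5 + 15)/15)/33 = 370*(1/429) + ((1/15)*10)*(1/33) = 370/429 + (⅔)*(1/33) = 370/429 + 2/99 = 1136/1287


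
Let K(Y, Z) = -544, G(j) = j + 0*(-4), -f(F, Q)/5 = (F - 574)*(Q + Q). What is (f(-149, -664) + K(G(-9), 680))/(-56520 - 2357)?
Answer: 369328/4529 ≈ 81.547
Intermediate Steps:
f(F, Q) = -10*Q*(-574 + F) (f(F, Q) = -5*(F - 574)*(Q + Q) = -5*(-574 + F)*2*Q = -10*Q*(-574 + F))
G(j) = j (G(j) = j + 0 = j)
(f(-149, -664) + K(G(-9), 680))/(-56520 - 2357) = (10*(-664)*(574 - 1*(-149)) - 544)/(-56520 - 2357) = (10*(-664)*(574 + 149) - 544)/(-58877) = (10*(-664)*723 - 544)*(-1/58877) = (-4800720 - 544)*(-1/58877) = -4801264*(-1/58877) = 369328/4529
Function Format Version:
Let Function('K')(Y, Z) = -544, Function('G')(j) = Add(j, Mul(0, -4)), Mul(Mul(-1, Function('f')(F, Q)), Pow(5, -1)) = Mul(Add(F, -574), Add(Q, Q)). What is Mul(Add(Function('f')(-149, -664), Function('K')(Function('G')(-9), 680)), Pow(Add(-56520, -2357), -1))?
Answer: Rational(369328, 4529) ≈ 81.547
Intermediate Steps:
Function('f')(F, Q) = Mul(-10, Q, Add(-574, F)) (Function('f')(F, Q) = Mul(-5, Mul(Add(F, -574), Add(Q, Q))) = Mul(-5, Mul(Add(-574, F), Mul(2, Q))) = Mul(-5, Mul(2, Q, Add(-574, F))) = Mul(-10, Q, Add(-574, F)))
Function('G')(j) = j (Function('G')(j) = Add(j, 0) = j)
Mul(Add(Function('f')(-149, -664), Function('K')(Function('G')(-9), 680)), Pow(Add(-56520, -2357), -1)) = Mul(Add(Mul(10, -664, Add(574, Mul(-1, -149))), -544), Pow(Add(-56520, -2357), -1)) = Mul(Add(Mul(10, -664, Add(574, 149)), -544), Pow(-58877, -1)) = Mul(Add(Mul(10, -664, 723), -544), Rational(-1, 58877)) = Mul(Add(-4800720, -544), Rational(-1, 58877)) = Mul(-4801264, Rational(-1, 58877)) = Rational(369328, 4529)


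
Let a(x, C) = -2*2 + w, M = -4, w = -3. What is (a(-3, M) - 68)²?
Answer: 5625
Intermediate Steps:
a(x, C) = -7 (a(x, C) = -2*2 - 3 = -4 - 3 = -7)
(a(-3, M) - 68)² = (-7 - 68)² = (-75)² = 5625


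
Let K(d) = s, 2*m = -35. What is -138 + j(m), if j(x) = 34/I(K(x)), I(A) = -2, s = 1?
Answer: -155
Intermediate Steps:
m = -35/2 (m = (1/2)*(-35) = -35/2 ≈ -17.500)
K(d) = 1
j(x) = -17 (j(x) = 34/(-2) = 34*(-1/2) = -17)
-138 + j(m) = -138 - 17 = -155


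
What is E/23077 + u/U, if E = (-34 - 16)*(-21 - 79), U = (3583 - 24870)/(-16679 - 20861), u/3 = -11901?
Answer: -30929780202740/491240099 ≈ -62963.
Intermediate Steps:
u = -35703 (u = 3*(-11901) = -35703)
U = 21287/37540 (U = -21287/(-37540) = -21287*(-1/37540) = 21287/37540 ≈ 0.56705)
E = 5000 (E = -50*(-100) = 5000)
E/23077 + u/U = 5000/23077 - 35703/21287/37540 = 5000*(1/23077) - 35703*37540/21287 = 5000/23077 - 1340290620/21287 = -30929780202740/491240099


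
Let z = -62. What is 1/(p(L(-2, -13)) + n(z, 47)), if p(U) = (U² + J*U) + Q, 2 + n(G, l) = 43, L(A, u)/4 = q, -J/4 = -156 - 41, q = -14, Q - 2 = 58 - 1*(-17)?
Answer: -1/40874 ≈ -2.4465e-5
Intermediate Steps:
Q = 77 (Q = 2 + (58 - 1*(-17)) = 2 + (58 + 17) = 2 + 75 = 77)
J = 788 (J = -4*(-156 - 41) = -4*(-197) = 788)
L(A, u) = -56 (L(A, u) = 4*(-14) = -56)
n(G, l) = 41 (n(G, l) = -2 + 43 = 41)
p(U) = 77 + U² + 788*U (p(U) = (U² + 788*U) + 77 = 77 + U² + 788*U)
1/(p(L(-2, -13)) + n(z, 47)) = 1/((77 + (-56)² + 788*(-56)) + 41) = 1/((77 + 3136 - 44128) + 41) = 1/(-40915 + 41) = 1/(-40874) = -1/40874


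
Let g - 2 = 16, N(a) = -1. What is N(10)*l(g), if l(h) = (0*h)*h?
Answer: 0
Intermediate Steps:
g = 18 (g = 2 + 16 = 18)
l(h) = 0 (l(h) = 0*h = 0)
N(10)*l(g) = -1*0 = 0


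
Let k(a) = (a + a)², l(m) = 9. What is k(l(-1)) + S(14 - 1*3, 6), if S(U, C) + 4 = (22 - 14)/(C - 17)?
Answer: 3512/11 ≈ 319.27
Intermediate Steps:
S(U, C) = -4 + 8/(-17 + C) (S(U, C) = -4 + (22 - 14)/(C - 17) = -4 + 8/(-17 + C))
k(a) = 4*a² (k(a) = (2*a)² = 4*a²)
k(l(-1)) + S(14 - 1*3, 6) = 4*9² + 4*(19 - 1*6)/(-17 + 6) = 4*81 + 4*(19 - 6)/(-11) = 324 + 4*(-1/11)*13 = 324 - 52/11 = 3512/11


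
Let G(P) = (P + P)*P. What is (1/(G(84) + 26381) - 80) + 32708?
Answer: 1321205605/40493 ≈ 32628.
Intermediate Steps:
G(P) = 2*P² (G(P) = (2*P)*P = 2*P²)
(1/(G(84) + 26381) - 80) + 32708 = (1/(2*84² + 26381) - 80) + 32708 = (1/(2*7056 + 26381) - 80) + 32708 = (1/(14112 + 26381) - 80) + 32708 = (1/40493 - 80) + 32708 = -3239439/40493 + 32708 = 1321205605/40493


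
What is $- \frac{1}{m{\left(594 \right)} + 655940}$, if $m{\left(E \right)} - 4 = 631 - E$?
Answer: $- \frac{1}{655981} \approx -1.5244 \cdot 10^{-6}$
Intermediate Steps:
$m{\left(E \right)} = 635 - E$ ($m{\left(E \right)} = 4 - \left(-631 + E\right) = 635 - E$)
$- \frac{1}{m{\left(594 \right)} + 655940} = - \frac{1}{\left(635 - 594\right) + 655940} = - \frac{1}{41 + 655940} = - \frac{1}{655981}$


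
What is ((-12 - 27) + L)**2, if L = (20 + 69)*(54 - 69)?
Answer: 1887876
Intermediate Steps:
L = -1335 (L = 89*(-15) = -1335)
((-12 - 27) + L)**2 = ((-12 - 27) - 1335)**2 = (-39 - 1335)**2 = (-1374)**2 = 1887876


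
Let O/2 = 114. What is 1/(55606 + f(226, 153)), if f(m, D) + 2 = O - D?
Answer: 1/55679 ≈ 1.7960e-5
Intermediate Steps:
O = 228 (O = 2*114 = 228)
f(m, D) = 226 - D (f(m, D) = -2 + (228 - D) = 226 - D)
1/(55606 + f(226, 153)) = 1/(55606 + (226 - 1*153)) = 1/(55606 + (226 - 153)) = 1/(55606 + 73) = 1/55679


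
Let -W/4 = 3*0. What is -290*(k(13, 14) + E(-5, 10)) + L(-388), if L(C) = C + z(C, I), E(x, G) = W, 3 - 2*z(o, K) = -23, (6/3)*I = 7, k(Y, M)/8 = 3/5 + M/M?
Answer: -4087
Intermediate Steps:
k(Y, M) = 64/5 (k(Y, M) = 8*(3/5 + M/M) = 8*(3*(⅕) + 1) = 8*(⅗ + 1) = 8*(8/5) = 64/5)
I = 7/2 (I = (½)*7 = 7/2 ≈ 3.5000)
W = 0 (W = -12*0 = -4*0 = 0)
z(o, K) = 13 (z(o, K) = 3/2 - ½*(-23) = 3/2 + 23/2 = 13)
E(x, G) = 0
L(C) = 13 + C (L(C) = C + 13 = 13 + C)
-290*(k(13, 14) + E(-5, 10)) + L(-388) = -290*(64/5 + 0) + (13 - 388) = -290*64/5 - 375 = -3712 - 375 = -4087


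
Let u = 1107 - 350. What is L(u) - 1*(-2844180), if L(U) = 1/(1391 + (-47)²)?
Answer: 10239048001/3600 ≈ 2.8442e+6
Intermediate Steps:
u = 757
L(U) = 1/3600 (L(U) = 1/(1391 + 2209) = 1/3600)
L(u) - 1*(-2844180) = 1/3600 - 1*(-2844180) = 1/3600 + 2844180 = 10239048001/3600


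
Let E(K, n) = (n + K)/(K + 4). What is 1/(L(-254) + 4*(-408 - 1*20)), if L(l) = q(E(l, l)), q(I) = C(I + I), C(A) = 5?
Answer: -1/1707 ≈ -0.00058582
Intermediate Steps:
E(K, n) = (K + n)/(4 + K)
q(I) = 5
L(l) = 5
1/(L(-254) + 4*(-408 - 1*20)) = 1/(5 + 4*(-408 - 1*20)) = 1/(5 + 4*(-408 - 20)) = 1/(5 + 4*(-428)) = 1/(5 - 1712) = 1/(-1707) = -1/1707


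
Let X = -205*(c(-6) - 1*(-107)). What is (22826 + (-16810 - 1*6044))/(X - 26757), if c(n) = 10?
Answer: 14/25371 ≈ 0.00055181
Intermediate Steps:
X = -23985 (X = -205*(10 - 1*(-107)) = -205*(10 + 107) = -205*117 = -23985)
(22826 + (-16810 - 1*6044))/(X - 26757) = (22826 + (-16810 - 1*6044))/(-23985 - 26757) = (22826 + (-16810 - 6044))/(-50742) = (22826 - 22854)*(-1/50742) = -28*(-1/50742) = 14/25371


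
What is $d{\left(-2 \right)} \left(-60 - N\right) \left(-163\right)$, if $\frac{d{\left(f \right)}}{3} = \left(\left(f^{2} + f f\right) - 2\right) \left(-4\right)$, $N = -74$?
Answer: $164304$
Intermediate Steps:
$d{\left(f \right)} = 24 - 24 f^{2}$ ($d{\left(f \right)} = 3 \left(\left(f^{2} + f f\right) - 2\right) \left(-4\right) = 3 \left(\left(f^{2} + f^{2}\right) - 2\right) \left(-4\right) = 3 \left(2 f^{2} - 2\right) \left(-4\right) = 3 \left(-2 + 2 f^{2}\right) \left(-4\right) = 3 \left(8 - 8 f^{2}\right) = 24 - 24 f^{2}$)
$d{\left(-2 \right)} \left(-60 - N\right) \left(-163\right) = \left(24 - 24 \left(-2\right)^{2}\right) \left(-60 - -74\right) \left(-163\right) = \left(24 - 96\right) \left(-60 + 74\right) \left(-163\right) = \left(24 - 96\right) 14 \left(-163\right) = \left(-72\right) 14 \left(-163\right) = \left(-1008\right) \left(-163\right) = 164304$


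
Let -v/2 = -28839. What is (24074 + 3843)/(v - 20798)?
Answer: 27917/36880 ≈ 0.75697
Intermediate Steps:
v = 57678 (v = -2*(-28839) = 57678)
(24074 + 3843)/(v - 20798) = (24074 + 3843)/(57678 - 20798) = 27917/36880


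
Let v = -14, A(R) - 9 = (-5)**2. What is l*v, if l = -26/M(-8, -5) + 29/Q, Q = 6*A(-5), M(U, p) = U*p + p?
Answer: 4289/510 ≈ 8.4098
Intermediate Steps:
A(R) = 34 (A(R) = 9 + (-5)**2 = 9 + 25 = 34)
M(U, p) = p + U*p
Q = 204 (Q = 6*34 = 204)
l = -4289/7140 (l = -26*(-1/(5*(1 - 8))) + 29/204 = -26/((-5*(-7))) + 29*(1/204) = -26/35 + 29/204 = -4289/7140 ≈ -0.60070)
l*v = -4289/7140*(-14) = 4289/510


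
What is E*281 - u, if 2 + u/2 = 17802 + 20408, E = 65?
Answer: -58151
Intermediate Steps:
u = 76416 (u = -4 + 2*(17802 + 20408) = -4 + 2*38210 = -4 + 76420 = 76416)
E*281 - u = 65*281 - 1*76416 = 18265 - 76416 = -58151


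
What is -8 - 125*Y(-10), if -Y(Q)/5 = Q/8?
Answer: -3157/4 ≈ -789.25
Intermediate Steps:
Y(Q) = -5*Q/8
-8 - 125*Y(-10) = -8 - (-625)*(-10)/8 = -8 - 125*25/4 = -8 - 3125/4 = -3157/4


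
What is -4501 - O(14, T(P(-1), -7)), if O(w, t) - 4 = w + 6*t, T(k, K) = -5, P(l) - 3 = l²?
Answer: -4489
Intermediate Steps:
P(l) = 3 + l²
O(w, t) = 4 + w + 6*t (O(w, t) = 4 + (w + 6*t) = 4 + w + 6*t)
-4501 - O(14, T(P(-1), -7)) = -4501 - (4 + 14 + 6*(-5)) = -4501 - (4 + 14 - 30) = -4501 - 1*(-12) = -4501 + 12 = -4489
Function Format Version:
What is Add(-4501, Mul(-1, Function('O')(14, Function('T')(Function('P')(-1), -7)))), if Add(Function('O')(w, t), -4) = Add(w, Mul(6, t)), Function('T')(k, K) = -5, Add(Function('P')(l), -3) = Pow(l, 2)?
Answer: -4489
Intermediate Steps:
Function('P')(l) = Add(3, Pow(l, 2))
Function('O')(w, t) = Add(4, w, Mul(6, t)) (Function('O')(w, t) = Add(4, Add(w, Mul(6, t))) = Add(4, w, Mul(6, t)))
Add(-4501, Mul(-1, Function('O')(14, Function('T')(Function('P')(-1), -7)))) = Add(-4501, Mul(-1, Add(4, 14, Mul(6, -5)))) = Add(-4501, Mul(-1, Add(4, 14, -30))) = Add(-4501, Mul(-1, -12)) = Add(-4501, 12) = -4489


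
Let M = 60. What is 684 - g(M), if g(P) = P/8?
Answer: 1353/2 ≈ 676.50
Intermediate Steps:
g(P) = P/8 (g(P) = P*(⅛) = P/8)
684 - g(M) = 684 - 60/8 = 684 - 1*15/2 = 684 - 15/2 = 1353/2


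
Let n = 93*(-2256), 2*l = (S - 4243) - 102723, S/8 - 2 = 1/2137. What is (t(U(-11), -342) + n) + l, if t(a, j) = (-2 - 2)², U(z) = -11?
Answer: -562601575/2137 ≈ -2.6327e+5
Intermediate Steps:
S = 34200/2137 (S = 16 + 8/2137 = 34200/2137 ≈ 16.004)
t(a, j) = 16 (t(a, j) = (-4)² = 16)
l = -114276071/2137 (l = ((34200/2137 - 4243) - 102723)/2 = (-9033091/2137 - 102723)/2 = (½)*(-228552142/2137) = -114276071/2137 ≈ -53475.)
n = -209808
(t(U(-11), -342) + n) + l = (16 - 209808) - 114276071/2137 = -209792 - 114276071/2137 = -562601575/2137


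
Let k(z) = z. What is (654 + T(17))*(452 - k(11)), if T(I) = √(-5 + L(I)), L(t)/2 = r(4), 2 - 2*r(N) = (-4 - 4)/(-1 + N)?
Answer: 288414 + 147*I*√3 ≈ 2.8841e+5 + 254.61*I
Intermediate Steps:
r(N) = 1 + 4/(-1 + N) (r(N) = 1 - (-4 - 4)/(2*(-1 + N)) = 1 - (-4)/(-1 + N) = 1 + 4/(-1 + N))
L(t) = 14/3 (L(t) = 2*((3 + 4)/(-1 + 4)) = 2*(7/3) = 14/3)
T(I) = I*√3/3 (T(I) = √(-5 + 14/3) = √(-⅓) = I*√3/3)
(654 + T(17))*(452 - k(11)) = (654 + I*√3/3)*(452 - 1*11) = (654 + I*√3/3)*(452 - 11) = (654 + I*√3/3)*441 = 288414 + 147*I*√3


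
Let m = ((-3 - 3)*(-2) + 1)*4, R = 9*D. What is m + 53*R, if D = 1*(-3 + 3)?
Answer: 52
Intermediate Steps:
D = 0 (D = 1*0 = 0)
R = 0 (R = 9*0 = 0)
m = 52 (m = (-6*(-2) + 1)*4 = (12 + 1)*4 = 13*4 = 52)
m + 53*R = 52 + 53*0 = 52 + 0 = 52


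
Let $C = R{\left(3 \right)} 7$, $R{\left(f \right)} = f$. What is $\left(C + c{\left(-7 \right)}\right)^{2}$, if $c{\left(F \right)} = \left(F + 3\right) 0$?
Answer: $441$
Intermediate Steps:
$c{\left(F \right)} = 0$ ($c{\left(F \right)} = \left(3 + F\right) 0 = 0$)
$C = 21$ ($C = 3 \cdot 7 = 21$)
$\left(C + c{\left(-7 \right)}\right)^{2} = \left(21 + 0\right)^{2} = 21^{2} = 441$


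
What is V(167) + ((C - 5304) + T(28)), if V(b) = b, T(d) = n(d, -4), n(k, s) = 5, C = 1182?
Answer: -3950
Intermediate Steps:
T(d) = 5
V(167) + ((C - 5304) + T(28)) = 167 + ((1182 - 5304) + 5) = 167 + (-4122 + 5) = 167 - 4117 = -3950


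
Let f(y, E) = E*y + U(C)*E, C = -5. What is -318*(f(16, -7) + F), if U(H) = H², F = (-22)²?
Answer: -62646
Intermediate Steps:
F = 484
f(y, E) = 25*E + E*y (f(y, E) = E*y + (-5)²*E = E*y + 25*E = 25*E + E*y)
-318*(f(16, -7) + F) = -318*(-7*(25 + 16) + 484) = -318*(-7*41 + 484) = -318*(-287 + 484) = -318*197 = -62646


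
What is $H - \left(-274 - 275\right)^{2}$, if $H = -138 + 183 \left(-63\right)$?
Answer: $-313068$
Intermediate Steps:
$H = -11667$ ($H = -138 - 11529 = -11667$)
$H - \left(-274 - 275\right)^{2} = -11667 - \left(-274 - 275\right)^{2} = -11667 - \left(-549\right)^{2} = -11667 - 301401 = -313068$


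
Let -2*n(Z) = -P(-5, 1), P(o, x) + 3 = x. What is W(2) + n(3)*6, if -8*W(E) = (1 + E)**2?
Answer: -57/8 ≈ -7.1250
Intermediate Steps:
P(o, x) = -3 + x
W(E) = -(1 + E)**2/8
n(Z) = -1 (n(Z) = -(-1)*(-3 + 1)/2 = -(-1)*(-2)/2 = -1/2*2 = -1)
W(2) + n(3)*6 = -(1 + 2)**2/8 - 1*6 = -1/8*3**2 - 6 = -1/8*9 - 6 = -9/8 - 6 = -57/8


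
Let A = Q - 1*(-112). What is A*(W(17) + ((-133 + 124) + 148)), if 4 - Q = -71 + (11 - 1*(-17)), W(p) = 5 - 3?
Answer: 22419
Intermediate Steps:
W(p) = 2
Q = 47 (Q = 4 - (-71 + (11 - 1*(-17))) = 4 - (-71 + (11 + 17)) = 4 - (-71 + 28) = 4 - 1*(-43) = 4 + 43 = 47)
A = 159 (A = 47 - 1*(-112) = 47 + 112 = 159)
A*(W(17) + ((-133 + 124) + 148)) = 159*(2 + ((-133 + 124) + 148)) = 159*(2 + (-9 + 148)) = 159*(2 + 139) = 159*141 = 22419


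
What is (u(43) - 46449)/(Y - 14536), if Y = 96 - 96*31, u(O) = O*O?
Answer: 5575/2177 ≈ 2.5609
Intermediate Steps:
u(O) = O²
Y = -2880 (Y = 96 - 2976 = -2880)
(u(43) - 46449)/(Y - 14536) = (43² - 46449)/(-2880 - 14536) = (1849 - 46449)/(-17416) = -44600*(-1/17416) = 5575/2177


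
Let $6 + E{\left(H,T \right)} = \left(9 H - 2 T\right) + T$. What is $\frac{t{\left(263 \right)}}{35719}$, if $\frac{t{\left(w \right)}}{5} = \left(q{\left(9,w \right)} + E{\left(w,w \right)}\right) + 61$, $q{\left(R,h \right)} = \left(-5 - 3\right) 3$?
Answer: $\frac{10675}{35719} \approx 0.29886$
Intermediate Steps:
$q{\left(R,h \right)} = -24$ ($q{\left(R,h \right)} = \left(-8\right) 3 = -24$)
$E{\left(H,T \right)} = -6 - T + 9 H$ ($E{\left(H,T \right)} = -6 + \left(\left(9 H - 2 T\right) + T\right) = -6 + \left(\left(- 2 T + 9 H\right) + T\right) = -6 + \left(- T + 9 H\right) = -6 - T + 9 H$)
$t{\left(w \right)} = 155 + 40 w$ ($t{\left(w \right)} = 5 \left(\left(-24 - \left(6 - 8 w\right)\right) + 61\right) = 5 \left(\left(-24 + \left(-6 + 8 w\right)\right) + 61\right) = 5 \left(\left(-30 + 8 w\right) + 61\right) = 5 \left(31 + 8 w\right) = 155 + 40 w$)
$\frac{t{\left(263 \right)}}{35719} = \frac{155 + 40 \cdot 263}{35719} = \left(155 + 10520\right) \frac{1}{35719} = 10675 \cdot \frac{1}{35719} = \frac{10675}{35719}$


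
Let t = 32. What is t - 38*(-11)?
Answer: 450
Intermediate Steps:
t - 38*(-11) = 32 - 38*(-11) = 32 + 418 = 450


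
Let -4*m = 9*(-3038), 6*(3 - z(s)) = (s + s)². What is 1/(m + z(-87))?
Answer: 2/3585 ≈ 0.00055788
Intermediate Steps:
z(s) = 3 - 2*s²/3 (z(s) = 3 - (s + s)²/6 = 3 - 4*s²/6 = 3 - 2*s²/3)
m = 13671/2 (m = -9*(-3038)/4 = -¼*(-27342) = 13671/2 ≈ 6835.5)
1/(m + z(-87)) = 1/(13671/2 + (3 - ⅔*(-87)²)) = 1/(13671/2 + (3 - ⅔*7569)) = 1/(13671/2 + (3 - 5046)) = 1/(13671/2 - 5043) = 1/(3585/2) = 2/3585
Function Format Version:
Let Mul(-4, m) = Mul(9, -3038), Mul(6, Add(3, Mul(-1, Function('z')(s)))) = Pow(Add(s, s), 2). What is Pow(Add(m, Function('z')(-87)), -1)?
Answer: Rational(2, 3585) ≈ 0.00055788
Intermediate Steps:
Function('z')(s) = Add(3, Mul(Rational(-2, 3), Pow(s, 2))) (Function('z')(s) = Add(3, Mul(Rational(-1, 6), Pow(Add(s, s), 2))) = Add(3, Mul(Rational(-1, 6), Pow(Mul(2, s), 2))) = Add(3, Mul(Rational(-1, 6), Mul(4, Pow(s, 2)))) = Add(3, Mul(Rational(-2, 3), Pow(s, 2))))
m = Rational(13671, 2) (m = Mul(Rational(-1, 4), Mul(9, -3038)) = Mul(Rational(-1, 4), -27342) = Rational(13671, 2) ≈ 6835.5)
Pow(Add(m, Function('z')(-87)), -1) = Pow(Add(Rational(13671, 2), Add(3, Mul(Rational(-2, 3), Pow(-87, 2)))), -1) = Pow(Add(Rational(13671, 2), Add(3, Mul(Rational(-2, 3), 7569))), -1) = Pow(Add(Rational(13671, 2), Add(3, -5046)), -1) = Pow(Add(Rational(13671, 2), -5043), -1) = Pow(Rational(3585, 2), -1) = Rational(2, 3585)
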